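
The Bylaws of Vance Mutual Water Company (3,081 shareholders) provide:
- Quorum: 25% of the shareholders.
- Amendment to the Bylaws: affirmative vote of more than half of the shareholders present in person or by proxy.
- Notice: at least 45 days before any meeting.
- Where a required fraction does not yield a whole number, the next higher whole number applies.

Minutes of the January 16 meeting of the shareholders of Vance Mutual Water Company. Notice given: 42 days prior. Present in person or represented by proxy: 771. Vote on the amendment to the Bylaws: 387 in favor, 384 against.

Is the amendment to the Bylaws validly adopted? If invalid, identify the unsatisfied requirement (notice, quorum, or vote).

Invalid — notice requirement not satisfied.

Notice: 42 days given; 45 required. Not satisfied.
Quorum: 25% of 3,081 = 770.25, rounded up to 771; 771 present. Satisfied.
Vote: requires a majority of those present (771); a majority of 771 is 386, so 386 needed; 387 in favor. Satisfied.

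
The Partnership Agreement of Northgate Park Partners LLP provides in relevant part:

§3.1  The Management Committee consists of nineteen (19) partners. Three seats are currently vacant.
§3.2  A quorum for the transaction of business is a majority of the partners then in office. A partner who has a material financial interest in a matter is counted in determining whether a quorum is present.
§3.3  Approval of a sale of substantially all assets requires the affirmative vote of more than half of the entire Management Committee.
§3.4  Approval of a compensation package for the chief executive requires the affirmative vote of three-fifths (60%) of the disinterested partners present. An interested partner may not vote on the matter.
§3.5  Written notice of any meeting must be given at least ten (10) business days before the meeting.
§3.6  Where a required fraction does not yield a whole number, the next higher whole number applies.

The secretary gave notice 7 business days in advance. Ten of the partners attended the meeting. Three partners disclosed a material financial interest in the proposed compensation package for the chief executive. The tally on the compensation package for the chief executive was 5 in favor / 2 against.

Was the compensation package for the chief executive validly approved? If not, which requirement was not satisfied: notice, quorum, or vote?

Notice: 7 business days given; 10 required (7 < 10). Not satisfied.
Quorum: 10 present (interested partners count toward quorum); quorum is 9. Satisfied.
Vote: the compensation package for the chief executive requires three-fifths of the disinterested partners present (10 − 3 = 7). 3/5 of 7 = 4.20, rounded up to 5, so 5 affirmative votes are needed; 5 voted in favor. Satisfied.

Invalid — notice requirement not satisfied.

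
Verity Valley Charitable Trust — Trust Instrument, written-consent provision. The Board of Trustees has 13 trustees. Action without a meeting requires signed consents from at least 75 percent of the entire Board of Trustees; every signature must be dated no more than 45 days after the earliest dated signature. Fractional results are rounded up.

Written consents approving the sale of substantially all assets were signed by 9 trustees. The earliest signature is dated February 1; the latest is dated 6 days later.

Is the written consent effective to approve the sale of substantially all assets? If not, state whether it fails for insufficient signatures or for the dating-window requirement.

Not effective — insufficient signatures.

Signatures required: at least 75 percent of 13 — 3/4 of 13 = 9.75, rounded up to 10, so 10 needed; 9 signed. Insufficient.
Dating window: the latest signature is 6 days after the earliest; the limit is 45 days. Within the window.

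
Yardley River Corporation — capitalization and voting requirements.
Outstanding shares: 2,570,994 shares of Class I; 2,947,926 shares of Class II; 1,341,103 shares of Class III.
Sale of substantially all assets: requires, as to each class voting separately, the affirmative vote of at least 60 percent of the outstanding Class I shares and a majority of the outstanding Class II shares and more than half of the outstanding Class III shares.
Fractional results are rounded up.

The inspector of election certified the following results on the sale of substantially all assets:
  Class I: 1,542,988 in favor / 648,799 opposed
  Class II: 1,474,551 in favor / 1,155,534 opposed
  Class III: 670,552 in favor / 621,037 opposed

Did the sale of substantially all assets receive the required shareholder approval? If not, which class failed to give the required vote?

Approved — every class gave the required vote.

Class I: 3/5 of 2570994 = 1542596.40, rounded up to 1542597; 1,542,597 required, 1,542,988 in favor — approved.
Class II: a majority of 2947926 is 1473964; 1,473,964 required, 1,474,551 in favor — approved.
Class III: a majority of 1341103 is 670552; 670,552 required, 670,552 in favor — approved.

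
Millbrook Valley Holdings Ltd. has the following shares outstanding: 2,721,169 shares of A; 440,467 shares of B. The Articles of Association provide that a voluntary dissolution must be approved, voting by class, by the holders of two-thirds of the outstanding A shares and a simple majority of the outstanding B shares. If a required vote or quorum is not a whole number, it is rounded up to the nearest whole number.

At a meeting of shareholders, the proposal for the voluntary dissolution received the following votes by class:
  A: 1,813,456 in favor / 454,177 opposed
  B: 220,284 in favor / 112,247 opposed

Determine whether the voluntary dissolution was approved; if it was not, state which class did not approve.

Not approved — the A shares did not give the required vote.

A: 2/3 of 2721169 = 1814112.67, rounded up to 1814113; 1,814,113 required, 1,813,456 in favor — not approved.
B: a majority of 440467 is 220234; 220,234 required, 220,284 in favor — approved.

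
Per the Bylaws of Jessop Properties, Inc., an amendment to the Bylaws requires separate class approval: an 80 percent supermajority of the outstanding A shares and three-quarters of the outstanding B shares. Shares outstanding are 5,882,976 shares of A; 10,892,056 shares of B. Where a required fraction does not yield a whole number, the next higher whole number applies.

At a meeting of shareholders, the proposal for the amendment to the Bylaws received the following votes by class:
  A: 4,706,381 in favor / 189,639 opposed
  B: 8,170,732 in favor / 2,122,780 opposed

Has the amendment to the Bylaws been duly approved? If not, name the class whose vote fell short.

A: 4/5 of 5882976 = 4706380.80, rounded up to 4706381; 4,706,381 required, 4,706,381 in favor — approved.
B: 3/4 of 10892056 = 8169042; 8,169,042 required, 8,170,732 in favor — approved.

Approved — every class gave the required vote.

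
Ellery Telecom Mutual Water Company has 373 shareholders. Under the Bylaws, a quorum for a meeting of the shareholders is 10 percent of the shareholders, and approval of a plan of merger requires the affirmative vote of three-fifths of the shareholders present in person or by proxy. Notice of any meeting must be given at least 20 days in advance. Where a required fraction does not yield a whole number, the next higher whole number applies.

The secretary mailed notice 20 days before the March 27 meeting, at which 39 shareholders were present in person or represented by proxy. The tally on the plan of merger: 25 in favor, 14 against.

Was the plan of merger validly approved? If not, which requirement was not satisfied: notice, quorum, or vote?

Valid — all requirements satisfied.

Notice: 20 days given; 20 required. Satisfied.
Quorum: 10% of 373 = 37.30, rounded up to 38; 39 present. Satisfied.
Vote: requires three-fifths of those present (39); 3/5 of 39 = 23.40, rounded up to 24, so 24 needed; 25 in favor. Satisfied.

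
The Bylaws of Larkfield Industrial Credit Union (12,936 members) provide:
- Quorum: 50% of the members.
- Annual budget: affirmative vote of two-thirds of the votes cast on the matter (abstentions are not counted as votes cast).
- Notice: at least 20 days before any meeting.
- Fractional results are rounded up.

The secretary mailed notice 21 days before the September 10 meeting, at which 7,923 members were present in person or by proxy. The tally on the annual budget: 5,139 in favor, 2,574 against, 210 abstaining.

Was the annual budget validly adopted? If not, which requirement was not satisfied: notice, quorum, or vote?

Notice: 21 days given; 20 required. Satisfied.
Quorum: 50% of 12,936 = 6,468; 7,923 present. Satisfied.
Vote: requires two-thirds of the votes cast (7,923 − 210 abstaining = 7,713); 2/3 of 7713 = 5142, so 5,142 needed; 5,139 in favor. Not satisfied.

Invalid — vote requirement not satisfied.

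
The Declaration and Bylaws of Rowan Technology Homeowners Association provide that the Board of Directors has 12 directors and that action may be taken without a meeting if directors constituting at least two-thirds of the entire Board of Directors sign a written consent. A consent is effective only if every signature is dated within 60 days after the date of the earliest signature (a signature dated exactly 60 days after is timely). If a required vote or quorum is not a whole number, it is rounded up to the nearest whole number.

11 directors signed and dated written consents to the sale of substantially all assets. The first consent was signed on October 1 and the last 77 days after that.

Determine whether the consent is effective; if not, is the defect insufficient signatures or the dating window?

Not effective — dating-window requirement not satisfied.

Signatures required: at least two-thirds of 12 — 2/3 of 12 = 8, so 8 needed; 11 signed. Sufficient.
Dating window: the latest signature is 77 days after the earliest; the limit is 60 days. Outside the window.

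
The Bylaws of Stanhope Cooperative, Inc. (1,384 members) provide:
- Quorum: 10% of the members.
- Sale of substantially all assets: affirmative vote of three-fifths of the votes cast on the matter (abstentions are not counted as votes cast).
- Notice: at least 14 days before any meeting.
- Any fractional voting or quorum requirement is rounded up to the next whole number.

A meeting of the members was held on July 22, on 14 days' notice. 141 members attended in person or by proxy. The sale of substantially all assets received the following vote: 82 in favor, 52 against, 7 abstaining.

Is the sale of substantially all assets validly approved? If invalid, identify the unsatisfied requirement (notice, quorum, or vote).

Valid — all requirements satisfied.

Notice: 14 days given; 14 required. Satisfied.
Quorum: 10% of 1,384 = 138.40, rounded up to 139; 141 present. Satisfied.
Vote: requires three-fifths of the votes cast (141 − 7 abstaining = 134); 3/5 of 134 = 80.40, rounded up to 81, so 81 needed; 82 in favor. Satisfied.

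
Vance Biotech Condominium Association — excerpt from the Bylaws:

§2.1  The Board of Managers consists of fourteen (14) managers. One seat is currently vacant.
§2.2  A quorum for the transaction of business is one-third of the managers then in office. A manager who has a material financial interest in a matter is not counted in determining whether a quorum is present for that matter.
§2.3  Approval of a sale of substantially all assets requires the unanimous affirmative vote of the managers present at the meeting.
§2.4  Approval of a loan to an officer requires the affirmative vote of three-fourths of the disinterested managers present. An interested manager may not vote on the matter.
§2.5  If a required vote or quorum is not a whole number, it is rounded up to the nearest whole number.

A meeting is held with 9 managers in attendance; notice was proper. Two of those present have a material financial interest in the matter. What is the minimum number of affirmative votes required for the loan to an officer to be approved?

The loan to an officer requires three-fourths of the disinterested managers present (9 − 2 = 7).
3/4 of 7 = 5.25, rounded up to 6.

6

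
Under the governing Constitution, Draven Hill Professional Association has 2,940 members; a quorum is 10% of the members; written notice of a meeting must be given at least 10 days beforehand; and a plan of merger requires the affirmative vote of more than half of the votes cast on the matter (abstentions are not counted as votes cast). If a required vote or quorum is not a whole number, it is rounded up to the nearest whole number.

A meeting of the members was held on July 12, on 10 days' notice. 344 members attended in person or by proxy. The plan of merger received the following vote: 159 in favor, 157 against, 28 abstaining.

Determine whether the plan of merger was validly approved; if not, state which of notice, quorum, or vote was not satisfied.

Valid — all requirements satisfied.

Notice: 10 days given; 10 required. Satisfied.
Quorum: 10% of 2,940 = 294; 344 present. Satisfied.
Vote: requires a majority of the votes cast (344 − 28 abstaining = 316); a majority of 316 is 159, so 159 needed; 159 in favor. Satisfied.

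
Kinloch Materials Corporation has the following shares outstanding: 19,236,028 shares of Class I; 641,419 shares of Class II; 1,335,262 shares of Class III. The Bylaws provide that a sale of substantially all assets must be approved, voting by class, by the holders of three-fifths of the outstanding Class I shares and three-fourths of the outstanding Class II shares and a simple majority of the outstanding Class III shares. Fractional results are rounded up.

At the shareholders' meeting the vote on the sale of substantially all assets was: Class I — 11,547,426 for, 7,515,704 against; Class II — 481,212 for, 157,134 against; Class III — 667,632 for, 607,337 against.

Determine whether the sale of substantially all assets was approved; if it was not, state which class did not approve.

Class I: 3/5 of 19236028 = 11541616.80, rounded up to 11541617; 11,541,617 required, 11,547,426 in favor — approved.
Class II: 3/4 of 641419 = 481064.25, rounded up to 481065; 481,065 required, 481,212 in favor — approved.
Class III: a majority of 1335262 is 667632; 667,632 required, 667,632 in favor — approved.

Approved — every class gave the required vote.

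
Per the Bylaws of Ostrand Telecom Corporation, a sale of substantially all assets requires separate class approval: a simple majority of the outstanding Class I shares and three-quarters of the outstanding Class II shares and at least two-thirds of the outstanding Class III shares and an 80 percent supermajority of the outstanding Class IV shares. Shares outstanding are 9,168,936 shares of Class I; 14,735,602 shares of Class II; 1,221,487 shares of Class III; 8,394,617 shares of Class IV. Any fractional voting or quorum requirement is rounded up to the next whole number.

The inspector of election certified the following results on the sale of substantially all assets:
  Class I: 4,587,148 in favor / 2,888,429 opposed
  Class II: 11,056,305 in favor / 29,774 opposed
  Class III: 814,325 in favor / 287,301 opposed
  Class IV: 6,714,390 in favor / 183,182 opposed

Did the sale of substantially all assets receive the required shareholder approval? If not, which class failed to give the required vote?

Class I: a majority of 9168936 is 4584469; 4,584,469 required, 4,587,148 in favor — approved.
Class II: 3/4 of 14735602 = 11051701.50, rounded up to 11051702; 11,051,702 required, 11,056,305 in favor — approved.
Class III: 2/3 of 1221487 = 814324.67, rounded up to 814325; 814,325 required, 814,325 in favor — approved.
Class IV: 4/5 of 8394617 = 6715693.60, rounded up to 6715694; 6,715,694 required, 6,714,390 in favor — not approved.

Not approved — the Class IV shares did not give the required vote.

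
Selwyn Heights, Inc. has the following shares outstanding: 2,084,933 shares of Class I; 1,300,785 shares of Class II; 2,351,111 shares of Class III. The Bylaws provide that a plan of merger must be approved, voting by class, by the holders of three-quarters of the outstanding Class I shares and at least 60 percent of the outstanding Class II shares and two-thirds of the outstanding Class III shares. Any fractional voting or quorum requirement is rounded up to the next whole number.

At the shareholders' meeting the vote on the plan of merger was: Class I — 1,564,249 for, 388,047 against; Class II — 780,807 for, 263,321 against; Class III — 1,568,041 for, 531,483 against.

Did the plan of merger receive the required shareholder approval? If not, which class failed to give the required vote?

Approved — every class gave the required vote.

Class I: 3/4 of 2084933 = 1563699.75, rounded up to 1563700; 1,563,700 required, 1,564,249 in favor — approved.
Class II: 3/5 of 1300785 = 780471; 780,471 required, 780,807 in favor — approved.
Class III: 2/3 of 2351111 = 1567407.33, rounded up to 1567408; 1,567,408 required, 1,568,041 in favor — approved.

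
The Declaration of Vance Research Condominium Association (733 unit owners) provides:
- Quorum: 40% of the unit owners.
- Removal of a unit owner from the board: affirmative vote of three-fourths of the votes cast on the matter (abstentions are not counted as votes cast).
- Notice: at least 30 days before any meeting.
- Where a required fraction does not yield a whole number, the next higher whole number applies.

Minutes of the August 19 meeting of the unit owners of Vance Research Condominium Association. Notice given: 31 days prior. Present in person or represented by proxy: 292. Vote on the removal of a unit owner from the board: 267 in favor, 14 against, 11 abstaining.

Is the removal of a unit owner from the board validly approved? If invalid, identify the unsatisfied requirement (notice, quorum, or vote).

Invalid — quorum requirement not satisfied.

Notice: 31 days given; 30 required. Satisfied.
Quorum: 40% of 733 = 293.20, rounded up to 294; 292 present. Not satisfied.
Vote: requires three-fourths of the votes cast (292 − 11 abstaining = 281); 3/4 of 281 = 210.75, rounded up to 211, so 211 needed; 267 in favor. Satisfied.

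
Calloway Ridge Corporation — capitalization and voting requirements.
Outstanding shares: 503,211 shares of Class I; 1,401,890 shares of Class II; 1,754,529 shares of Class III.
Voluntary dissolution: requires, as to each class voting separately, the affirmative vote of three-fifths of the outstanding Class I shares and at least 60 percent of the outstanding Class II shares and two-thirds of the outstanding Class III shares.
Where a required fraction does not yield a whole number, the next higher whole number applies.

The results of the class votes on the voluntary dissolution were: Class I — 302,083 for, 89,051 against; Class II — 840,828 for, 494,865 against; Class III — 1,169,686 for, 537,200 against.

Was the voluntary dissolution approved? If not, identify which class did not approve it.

Not approved — the Class II shares did not give the required vote.

Class I: 3/5 of 503211 = 301926.60, rounded up to 301927; 301,927 required, 302,083 in favor — approved.
Class II: 3/5 of 1401890 = 841134; 841,134 required, 840,828 in favor — not approved.
Class III: 2/3 of 1754529 = 1169686; 1,169,686 required, 1,169,686 in favor — approved.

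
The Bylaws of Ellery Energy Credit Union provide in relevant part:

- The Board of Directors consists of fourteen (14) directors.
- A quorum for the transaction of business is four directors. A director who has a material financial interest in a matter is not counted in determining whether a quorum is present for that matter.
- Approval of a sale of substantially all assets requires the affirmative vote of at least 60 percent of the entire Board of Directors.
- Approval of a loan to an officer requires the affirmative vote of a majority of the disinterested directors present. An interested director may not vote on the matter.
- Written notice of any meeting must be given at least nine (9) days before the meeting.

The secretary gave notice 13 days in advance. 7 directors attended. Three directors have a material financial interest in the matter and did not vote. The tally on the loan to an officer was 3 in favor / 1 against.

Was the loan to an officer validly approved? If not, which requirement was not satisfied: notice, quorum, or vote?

Valid — all requirements satisfied.

Notice: 13 days given; 9 required (13 ≥ 9). Satisfied.
Quorum: 7 present, but the 3 interested directors do not count, leaving 4. Quorum is 4. Satisfied.
Vote: the loan to an officer requires a majority of the disinterested directors present (7 − 3 = 4). A majority of 4 is 3, so 3 affirmative votes are needed; 3 voted in favor. Satisfied.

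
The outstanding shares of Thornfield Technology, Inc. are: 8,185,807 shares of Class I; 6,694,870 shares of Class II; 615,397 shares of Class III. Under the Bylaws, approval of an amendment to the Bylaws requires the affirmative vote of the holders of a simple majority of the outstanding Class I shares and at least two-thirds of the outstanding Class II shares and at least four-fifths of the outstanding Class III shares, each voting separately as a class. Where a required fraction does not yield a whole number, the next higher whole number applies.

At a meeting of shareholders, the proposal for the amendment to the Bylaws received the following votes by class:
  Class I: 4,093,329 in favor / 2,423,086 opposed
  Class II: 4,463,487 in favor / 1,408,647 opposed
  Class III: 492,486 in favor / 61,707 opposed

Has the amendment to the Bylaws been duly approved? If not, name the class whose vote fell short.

Class I: a majority of 8185807 is 4092904; 4,092,904 required, 4,093,329 in favor — approved.
Class II: 2/3 of 6694870 = 4463246.67, rounded up to 4463247; 4,463,247 required, 4,463,487 in favor — approved.
Class III: 4/5 of 615397 = 492317.60, rounded up to 492318; 492,318 required, 492,486 in favor — approved.

Approved — every class gave the required vote.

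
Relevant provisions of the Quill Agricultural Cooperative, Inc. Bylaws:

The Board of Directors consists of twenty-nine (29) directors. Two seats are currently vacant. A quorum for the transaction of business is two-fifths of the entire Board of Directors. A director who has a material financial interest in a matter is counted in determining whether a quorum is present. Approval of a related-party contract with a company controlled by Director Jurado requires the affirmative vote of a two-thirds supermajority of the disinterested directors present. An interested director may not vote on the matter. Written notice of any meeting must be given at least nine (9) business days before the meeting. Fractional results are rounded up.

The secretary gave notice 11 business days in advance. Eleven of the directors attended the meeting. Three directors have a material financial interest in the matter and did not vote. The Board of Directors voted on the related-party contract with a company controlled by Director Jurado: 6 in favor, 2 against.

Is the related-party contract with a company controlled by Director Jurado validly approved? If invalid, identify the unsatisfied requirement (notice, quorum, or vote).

Notice: 11 business days given; 9 required (11 ≥ 9). Satisfied.
Quorum: 11 present (interested directors count toward quorum); quorum is 12. Not satisfied.
Vote: the related-party contract with a company controlled by Director Jurado requires two-thirds of the disinterested directors present (11 − 3 = 8). 2/3 of 8 = 5.33, rounded up to 6, so 6 affirmative votes are needed; 6 voted in favor. Satisfied. (Moot — without a quorum no business can be validly transacted.)

Invalid — quorum requirement not satisfied.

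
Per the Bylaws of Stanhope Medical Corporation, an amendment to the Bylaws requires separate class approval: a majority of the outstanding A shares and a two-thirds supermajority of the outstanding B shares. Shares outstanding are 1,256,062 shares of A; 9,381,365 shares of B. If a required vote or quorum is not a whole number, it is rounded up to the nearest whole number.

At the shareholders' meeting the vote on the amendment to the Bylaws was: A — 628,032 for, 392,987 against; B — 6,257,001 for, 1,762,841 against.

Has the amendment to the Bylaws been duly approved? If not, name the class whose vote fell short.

Approved — every class gave the required vote.

A: a majority of 1256062 is 628032; 628,032 required, 628,032 in favor — approved.
B: 2/3 of 9381365 = 6254243.33, rounded up to 6254244; 6,254,244 required, 6,257,001 in favor — approved.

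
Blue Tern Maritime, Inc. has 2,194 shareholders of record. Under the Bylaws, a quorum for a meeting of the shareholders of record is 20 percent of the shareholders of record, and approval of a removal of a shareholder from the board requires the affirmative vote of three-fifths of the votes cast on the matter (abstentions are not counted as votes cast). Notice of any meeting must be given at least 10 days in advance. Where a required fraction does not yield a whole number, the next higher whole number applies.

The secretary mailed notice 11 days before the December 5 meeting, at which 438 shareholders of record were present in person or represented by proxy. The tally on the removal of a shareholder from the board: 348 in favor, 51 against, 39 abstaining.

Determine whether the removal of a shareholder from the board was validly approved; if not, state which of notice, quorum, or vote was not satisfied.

Invalid — quorum requirement not satisfied.

Notice: 11 days given; 10 required. Satisfied.
Quorum: 20% of 2,194 = 438.80, rounded up to 439; 438 present. Not satisfied.
Vote: requires three-fifths of the votes cast (438 − 39 abstaining = 399); 3/5 of 399 = 239.40, rounded up to 240, so 240 needed; 348 in favor. Satisfied.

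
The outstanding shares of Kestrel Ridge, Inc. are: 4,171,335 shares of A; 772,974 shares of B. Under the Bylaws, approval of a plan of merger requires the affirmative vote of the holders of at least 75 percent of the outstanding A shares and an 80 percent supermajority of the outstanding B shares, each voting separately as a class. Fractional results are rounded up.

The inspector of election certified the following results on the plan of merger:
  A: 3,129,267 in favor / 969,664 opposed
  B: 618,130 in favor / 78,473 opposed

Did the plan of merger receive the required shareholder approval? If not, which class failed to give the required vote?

Not approved — the B shares did not give the required vote.

A: 3/4 of 4171335 = 3128501.25, rounded up to 3128502; 3,128,502 required, 3,129,267 in favor — approved.
B: 4/5 of 772974 = 618379.20, rounded up to 618380; 618,380 required, 618,130 in favor — not approved.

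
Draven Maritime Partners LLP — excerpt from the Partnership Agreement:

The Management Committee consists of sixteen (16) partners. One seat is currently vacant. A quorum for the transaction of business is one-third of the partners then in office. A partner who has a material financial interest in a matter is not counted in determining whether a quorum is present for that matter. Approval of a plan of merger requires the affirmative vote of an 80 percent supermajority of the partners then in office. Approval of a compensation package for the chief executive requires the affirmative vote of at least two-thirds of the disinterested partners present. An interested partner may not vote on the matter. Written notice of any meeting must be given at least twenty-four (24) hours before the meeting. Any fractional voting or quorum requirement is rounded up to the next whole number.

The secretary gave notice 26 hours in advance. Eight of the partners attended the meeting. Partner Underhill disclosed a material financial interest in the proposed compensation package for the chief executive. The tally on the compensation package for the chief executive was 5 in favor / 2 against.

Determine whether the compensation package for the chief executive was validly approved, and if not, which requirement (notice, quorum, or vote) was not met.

Valid — all requirements satisfied.

Notice: 26 hours given; 24 required (26 ≥ 24). Satisfied.
Quorum: 8 present, but the 1 interested partner does not count, leaving 7. Quorum is 5. Satisfied.
Vote: the compensation package for the chief executive requires two-thirds of the disinterested partners present (8 − 1 = 7). 2/3 of 7 = 4.67, rounded up to 5, so 5 affirmative votes are needed; 5 voted in favor. Satisfied.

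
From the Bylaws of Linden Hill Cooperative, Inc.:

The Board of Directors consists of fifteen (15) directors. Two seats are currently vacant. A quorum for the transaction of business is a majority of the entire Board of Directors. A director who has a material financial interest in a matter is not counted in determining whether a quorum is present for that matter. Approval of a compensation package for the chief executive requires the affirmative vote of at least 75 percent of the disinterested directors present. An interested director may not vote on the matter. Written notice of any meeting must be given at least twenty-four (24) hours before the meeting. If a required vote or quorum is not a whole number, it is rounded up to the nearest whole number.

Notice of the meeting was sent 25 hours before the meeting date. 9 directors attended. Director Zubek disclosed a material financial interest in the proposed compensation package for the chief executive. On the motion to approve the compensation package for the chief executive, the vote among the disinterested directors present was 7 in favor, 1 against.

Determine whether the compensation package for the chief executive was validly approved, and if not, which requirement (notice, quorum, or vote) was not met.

Valid — all requirements satisfied.

Notice: 25 hours given; 24 required (25 ≥ 24). Satisfied.
Quorum: 9 present, but the 1 interested director does not count, leaving 8. Quorum is 8. Satisfied.
Vote: the compensation package for the chief executive requires three-fourths of the disinterested directors present (9 − 1 = 8). 3/4 of 8 = 6, so 6 affirmative votes are needed; 7 voted in favor. Satisfied.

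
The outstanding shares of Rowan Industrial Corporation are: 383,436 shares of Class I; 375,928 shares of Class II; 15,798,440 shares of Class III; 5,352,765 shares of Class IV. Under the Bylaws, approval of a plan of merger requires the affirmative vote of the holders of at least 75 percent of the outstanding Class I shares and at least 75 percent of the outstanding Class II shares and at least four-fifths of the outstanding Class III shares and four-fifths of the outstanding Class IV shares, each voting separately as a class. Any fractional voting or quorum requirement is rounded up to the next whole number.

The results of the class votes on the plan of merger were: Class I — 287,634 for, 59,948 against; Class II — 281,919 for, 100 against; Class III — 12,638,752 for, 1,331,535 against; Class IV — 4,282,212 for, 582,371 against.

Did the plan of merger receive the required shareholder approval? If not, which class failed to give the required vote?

Not approved — the Class II shares did not give the required vote.

Class I: 3/4 of 383436 = 287577; 287,577 required, 287,634 in favor — approved.
Class II: 3/4 of 375928 = 281946; 281,946 required, 281,919 in favor — not approved.
Class III: 4/5 of 15798440 = 12638752; 12,638,752 required, 12,638,752 in favor — approved.
Class IV: 4/5 of 5352765 = 4282212; 4,282,212 required, 4,282,212 in favor — approved.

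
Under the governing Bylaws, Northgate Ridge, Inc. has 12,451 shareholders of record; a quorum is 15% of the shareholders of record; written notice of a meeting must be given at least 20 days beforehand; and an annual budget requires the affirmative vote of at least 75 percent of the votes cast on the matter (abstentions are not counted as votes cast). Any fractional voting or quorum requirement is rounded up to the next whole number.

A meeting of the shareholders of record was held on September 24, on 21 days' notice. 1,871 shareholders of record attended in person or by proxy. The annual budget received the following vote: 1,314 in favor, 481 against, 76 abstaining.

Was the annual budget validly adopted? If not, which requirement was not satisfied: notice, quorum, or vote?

Invalid — vote requirement not satisfied.

Notice: 21 days given; 20 required. Satisfied.
Quorum: 15% of 12,451 = 1,867.65, rounded up to 1,868; 1,871 present. Satisfied.
Vote: requires three-fourths of the votes cast (1,871 − 76 abstaining = 1,795); 3/4 of 1795 = 1346.25, rounded up to 1347, so 1,347 needed; 1,314 in favor. Not satisfied.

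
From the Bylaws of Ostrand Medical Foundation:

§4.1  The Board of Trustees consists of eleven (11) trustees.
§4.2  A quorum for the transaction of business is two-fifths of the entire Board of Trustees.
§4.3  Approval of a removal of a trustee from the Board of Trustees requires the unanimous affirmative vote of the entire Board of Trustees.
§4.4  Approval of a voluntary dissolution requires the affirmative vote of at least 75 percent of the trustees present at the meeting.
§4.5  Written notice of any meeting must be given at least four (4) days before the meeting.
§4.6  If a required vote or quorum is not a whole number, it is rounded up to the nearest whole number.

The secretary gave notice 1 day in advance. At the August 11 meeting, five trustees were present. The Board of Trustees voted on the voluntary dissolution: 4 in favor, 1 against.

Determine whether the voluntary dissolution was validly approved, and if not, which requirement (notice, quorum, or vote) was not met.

Notice: 1 day given; 4 required (1 < 4). Not satisfied.
Quorum: 5 present; quorum is 5. Satisfied.
Vote: the voluntary dissolution requires three-fourths of the trustees present (5). 3/4 of 5 = 3.75, rounded up to 4, so 4 affirmative votes are needed; 4 voted in favor. Satisfied.

Invalid — notice requirement not satisfied.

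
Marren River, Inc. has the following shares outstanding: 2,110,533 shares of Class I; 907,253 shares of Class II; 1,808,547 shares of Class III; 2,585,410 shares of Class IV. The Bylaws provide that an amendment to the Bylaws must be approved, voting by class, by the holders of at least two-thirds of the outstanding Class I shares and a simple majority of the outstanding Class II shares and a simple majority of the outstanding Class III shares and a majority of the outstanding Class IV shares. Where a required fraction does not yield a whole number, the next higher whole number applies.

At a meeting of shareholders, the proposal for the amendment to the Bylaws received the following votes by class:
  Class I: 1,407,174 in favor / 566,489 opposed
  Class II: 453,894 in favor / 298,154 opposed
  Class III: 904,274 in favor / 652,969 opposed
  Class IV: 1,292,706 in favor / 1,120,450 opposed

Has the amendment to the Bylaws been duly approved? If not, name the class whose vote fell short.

Approved — every class gave the required vote.

Class I: 2/3 of 2110533 = 1407022; 1,407,022 required, 1,407,174 in favor — approved.
Class II: a majority of 907253 is 453627; 453,627 required, 453,894 in favor — approved.
Class III: a majority of 1808547 is 904274; 904,274 required, 904,274 in favor — approved.
Class IV: a majority of 2585410 is 1292706; 1,292,706 required, 1,292,706 in favor — approved.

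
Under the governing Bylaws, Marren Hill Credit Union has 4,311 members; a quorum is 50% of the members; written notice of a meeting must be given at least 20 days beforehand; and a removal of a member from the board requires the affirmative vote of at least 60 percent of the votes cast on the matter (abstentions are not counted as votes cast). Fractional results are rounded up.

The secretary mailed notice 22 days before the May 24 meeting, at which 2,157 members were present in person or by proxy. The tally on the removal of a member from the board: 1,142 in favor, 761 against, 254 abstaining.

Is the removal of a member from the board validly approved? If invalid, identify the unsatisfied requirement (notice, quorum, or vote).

Valid — all requirements satisfied.

Notice: 22 days given; 20 required. Satisfied.
Quorum: 50% of 4,311 = 2,155.50, rounded up to 2,156; 2,157 present. Satisfied.
Vote: requires three-fifths of the votes cast (2,157 − 254 abstaining = 1,903); 3/5 of 1903 = 1141.80, rounded up to 1142, so 1,142 needed; 1,142 in favor. Satisfied.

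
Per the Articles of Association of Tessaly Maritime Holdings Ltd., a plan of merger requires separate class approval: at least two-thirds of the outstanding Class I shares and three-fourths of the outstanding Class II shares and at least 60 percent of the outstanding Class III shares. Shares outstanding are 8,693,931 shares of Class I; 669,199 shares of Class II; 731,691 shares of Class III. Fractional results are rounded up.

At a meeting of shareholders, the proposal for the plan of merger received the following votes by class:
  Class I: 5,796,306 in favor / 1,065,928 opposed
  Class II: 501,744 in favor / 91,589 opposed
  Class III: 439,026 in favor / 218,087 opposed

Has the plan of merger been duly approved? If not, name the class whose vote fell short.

Class I: 2/3 of 8693931 = 5795954; 5,795,954 required, 5,796,306 in favor — approved.
Class II: 3/4 of 669199 = 501899.25, rounded up to 501900; 501,900 required, 501,744 in favor — not approved.
Class III: 3/5 of 731691 = 439014.60, rounded up to 439015; 439,015 required, 439,026 in favor — approved.

Not approved — the Class II shares did not give the required vote.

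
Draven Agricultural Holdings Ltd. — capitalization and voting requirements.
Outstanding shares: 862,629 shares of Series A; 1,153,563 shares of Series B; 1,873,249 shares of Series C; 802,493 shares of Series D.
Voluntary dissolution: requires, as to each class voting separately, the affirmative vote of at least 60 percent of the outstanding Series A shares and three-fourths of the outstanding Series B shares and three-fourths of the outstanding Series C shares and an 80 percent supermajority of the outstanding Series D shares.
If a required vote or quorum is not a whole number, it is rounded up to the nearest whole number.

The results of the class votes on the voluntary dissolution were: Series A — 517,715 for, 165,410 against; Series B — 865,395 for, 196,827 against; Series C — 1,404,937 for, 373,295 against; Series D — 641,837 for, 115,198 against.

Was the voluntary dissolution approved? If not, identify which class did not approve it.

Not approved — the Series D shares did not give the required vote.

Series A: 3/5 of 862629 = 517577.40, rounded up to 517578; 517,578 required, 517,715 in favor — approved.
Series B: 3/4 of 1153563 = 865172.25, rounded up to 865173; 865,173 required, 865,395 in favor — approved.
Series C: 3/4 of 1873249 = 1404936.75, rounded up to 1404937; 1,404,937 required, 1,404,937 in favor — approved.
Series D: 4/5 of 802493 = 641994.40, rounded up to 641995; 641,995 required, 641,837 in favor — not approved.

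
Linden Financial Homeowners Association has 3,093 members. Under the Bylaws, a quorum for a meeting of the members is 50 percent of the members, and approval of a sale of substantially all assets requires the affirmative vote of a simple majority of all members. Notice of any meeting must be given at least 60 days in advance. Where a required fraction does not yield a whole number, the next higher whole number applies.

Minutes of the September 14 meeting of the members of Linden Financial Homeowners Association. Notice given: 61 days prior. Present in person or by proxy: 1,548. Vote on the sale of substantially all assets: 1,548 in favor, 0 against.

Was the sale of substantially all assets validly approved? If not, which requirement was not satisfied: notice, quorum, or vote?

Valid — all requirements satisfied.

Notice: 61 days given; 60 required. Satisfied.
Quorum: 50% of 3,093 = 1,546.50, rounded up to 1,547; 1,548 present. Satisfied.
Vote: requires a majority of all members (3,093); a majority of 3093 is 1547, so 1,547 needed; 1,548 in favor. Satisfied.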